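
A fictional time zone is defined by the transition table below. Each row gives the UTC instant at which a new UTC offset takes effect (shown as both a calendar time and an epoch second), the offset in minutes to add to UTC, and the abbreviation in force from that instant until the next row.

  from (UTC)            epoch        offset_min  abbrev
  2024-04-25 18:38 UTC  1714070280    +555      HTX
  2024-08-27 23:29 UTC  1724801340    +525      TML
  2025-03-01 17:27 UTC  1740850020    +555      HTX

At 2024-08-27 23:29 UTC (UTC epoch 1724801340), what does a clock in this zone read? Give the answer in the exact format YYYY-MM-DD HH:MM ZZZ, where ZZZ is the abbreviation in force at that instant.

2024-08-28 08:14 TML

Query: 2024-08-27 23:29 UTC
Rule 2/3 (TML, +08:45): 2024-08-27 23:29 UTC ≤ query < 2025-03-01 17:27 UTC
23·60 + 29 + 525 = 1934 min
1934 = 1·1440 + 494; 494 = 8·60 + 14 → 08:14, 2024-08-27 + 1 day = 2024-08-28
→ 2024-08-28 08:14 TML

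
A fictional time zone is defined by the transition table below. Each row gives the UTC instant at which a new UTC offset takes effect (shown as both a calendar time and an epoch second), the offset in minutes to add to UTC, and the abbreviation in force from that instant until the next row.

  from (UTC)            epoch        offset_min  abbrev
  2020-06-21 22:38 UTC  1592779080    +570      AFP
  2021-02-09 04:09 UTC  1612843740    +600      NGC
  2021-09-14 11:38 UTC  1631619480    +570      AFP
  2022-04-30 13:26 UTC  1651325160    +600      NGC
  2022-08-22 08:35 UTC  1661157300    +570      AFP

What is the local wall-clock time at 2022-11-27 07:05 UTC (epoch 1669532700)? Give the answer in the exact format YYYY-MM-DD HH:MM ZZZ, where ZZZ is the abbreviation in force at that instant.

2022-11-27 16:35 AFP

Query: 2022-11-27 07:05 UTC
Rule 5/5 (AFP, +09:30): 2022-08-22 08:35 UTC ≤ query < +∞
7·60 + 5 + 570 = 995 min
995 = 0·1440 + 995; 995 = 16·60 + 35 → 16:35, same day
→ 2022-11-27 16:35 AFP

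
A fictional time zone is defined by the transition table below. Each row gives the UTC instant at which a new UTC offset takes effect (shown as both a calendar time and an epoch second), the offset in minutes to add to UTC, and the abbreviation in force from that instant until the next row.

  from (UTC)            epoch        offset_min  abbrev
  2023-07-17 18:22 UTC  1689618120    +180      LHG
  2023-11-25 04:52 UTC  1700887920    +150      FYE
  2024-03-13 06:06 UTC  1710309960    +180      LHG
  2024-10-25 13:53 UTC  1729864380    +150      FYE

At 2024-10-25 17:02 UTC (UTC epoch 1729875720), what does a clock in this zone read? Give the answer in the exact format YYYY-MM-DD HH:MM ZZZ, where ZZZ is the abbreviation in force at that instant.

Query: 2024-10-25 17:02 UTC
Rule 4/4 (FYE, +02:30): 2024-10-25 13:53 UTC ≤ query < +∞
17·60 + 2 + 150 = 1172 min
1172 = 0·1440 + 1172; 1172 = 19·60 + 32 → 19:32, same day
→ 2024-10-25 19:32 FYE

2024-10-25 19:32 FYE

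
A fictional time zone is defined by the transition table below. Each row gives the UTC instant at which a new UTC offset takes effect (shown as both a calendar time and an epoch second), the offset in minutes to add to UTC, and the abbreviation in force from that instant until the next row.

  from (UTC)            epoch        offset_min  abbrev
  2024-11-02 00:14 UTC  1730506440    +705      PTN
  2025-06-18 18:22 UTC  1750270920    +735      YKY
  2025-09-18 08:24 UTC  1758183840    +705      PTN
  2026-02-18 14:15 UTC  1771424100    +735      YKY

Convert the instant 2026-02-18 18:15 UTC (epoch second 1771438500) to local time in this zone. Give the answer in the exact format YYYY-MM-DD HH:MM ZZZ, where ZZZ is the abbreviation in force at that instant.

2026-02-19 06:30 YKY

Query: 2026-02-18 18:15 UTC
Rule 4/4 (YKY, +12:15): 2026-02-18 14:15 UTC ≤ query < +∞
18·60 + 15 + 735 = 1830 min
1830 = 1·1440 + 390; 390 = 6·60 + 30 → 06:30, 2026-02-18 + 1 day = 2026-02-19
→ 2026-02-19 06:30 YKY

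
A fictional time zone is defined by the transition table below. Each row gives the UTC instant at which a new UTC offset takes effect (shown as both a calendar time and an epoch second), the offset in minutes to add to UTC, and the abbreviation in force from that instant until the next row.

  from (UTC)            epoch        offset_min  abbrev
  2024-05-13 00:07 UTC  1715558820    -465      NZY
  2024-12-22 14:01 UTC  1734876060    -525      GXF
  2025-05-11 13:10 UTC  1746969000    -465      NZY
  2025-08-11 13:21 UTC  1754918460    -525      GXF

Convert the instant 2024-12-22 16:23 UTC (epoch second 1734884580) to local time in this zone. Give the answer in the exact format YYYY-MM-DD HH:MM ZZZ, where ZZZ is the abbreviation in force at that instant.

Query: 2024-12-22 16:23 UTC
Rule 2/4 (GXF, -08:45): 2024-12-22 14:01 UTC ≤ query < 2025-05-11 13:10 UTC
16·60 + 23 - 525 = 458 min
458 = 0·1440 + 458; 458 = 7·60 + 38 → 07:38, same day
→ 2024-12-22 07:38 GXF

2024-12-22 07:38 GXF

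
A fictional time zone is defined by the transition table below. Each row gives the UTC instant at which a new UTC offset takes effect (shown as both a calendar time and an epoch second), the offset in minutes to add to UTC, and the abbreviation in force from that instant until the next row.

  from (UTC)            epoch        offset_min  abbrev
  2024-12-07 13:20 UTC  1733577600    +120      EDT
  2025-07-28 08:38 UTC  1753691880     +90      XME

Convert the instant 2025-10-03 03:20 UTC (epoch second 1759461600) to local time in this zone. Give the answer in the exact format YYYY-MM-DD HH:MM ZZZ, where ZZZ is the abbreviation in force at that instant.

Query: 2025-10-03 03:20 UTC
Rule 2/2 (XME, +01:30): 2025-07-28 08:38 UTC ≤ query < +∞
3·60 + 20 + 90 = 290 min
290 = 0·1440 + 290; 290 = 4·60 + 50 → 04:50, same day
→ 2025-10-03 04:50 XME

2025-10-03 04:50 XME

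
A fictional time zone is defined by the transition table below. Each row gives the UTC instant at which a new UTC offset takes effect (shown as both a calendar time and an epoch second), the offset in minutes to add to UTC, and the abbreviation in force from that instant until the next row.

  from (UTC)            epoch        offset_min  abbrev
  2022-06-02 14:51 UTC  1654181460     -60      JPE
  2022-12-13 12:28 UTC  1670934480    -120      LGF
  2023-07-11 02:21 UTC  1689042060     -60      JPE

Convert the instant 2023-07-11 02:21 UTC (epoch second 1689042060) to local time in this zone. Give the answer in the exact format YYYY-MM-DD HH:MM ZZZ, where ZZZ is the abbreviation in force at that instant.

2023-07-11 01:21 JPE

Query: 2023-07-11 02:21 UTC
Rule 3/3 (JPE, -01:00): 2023-07-11 02:21 UTC ≤ query < +∞
2·60 + 21 - 60 = 81 min
81 = 0·1440 + 81; 81 = 1·60 + 21 → 01:21, same day
→ 2023-07-11 01:21 JPE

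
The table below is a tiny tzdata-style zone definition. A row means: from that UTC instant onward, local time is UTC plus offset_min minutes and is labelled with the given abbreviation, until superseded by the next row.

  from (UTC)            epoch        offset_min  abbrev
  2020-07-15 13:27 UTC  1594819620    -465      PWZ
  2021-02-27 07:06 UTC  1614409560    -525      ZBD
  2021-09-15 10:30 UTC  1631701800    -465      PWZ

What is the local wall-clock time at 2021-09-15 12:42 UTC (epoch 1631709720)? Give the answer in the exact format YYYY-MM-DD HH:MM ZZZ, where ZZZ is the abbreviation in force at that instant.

Query: 2021-09-15 12:42 UTC
Rule 3/3 (PWZ, -07:45): 2021-09-15 10:30 UTC ≤ query < +∞
12·60 + 42 - 465 = 297 min
297 = 0·1440 + 297; 297 = 4·60 + 57 → 04:57, same day
→ 2021-09-15 04:57 PWZ

2021-09-15 04:57 PWZ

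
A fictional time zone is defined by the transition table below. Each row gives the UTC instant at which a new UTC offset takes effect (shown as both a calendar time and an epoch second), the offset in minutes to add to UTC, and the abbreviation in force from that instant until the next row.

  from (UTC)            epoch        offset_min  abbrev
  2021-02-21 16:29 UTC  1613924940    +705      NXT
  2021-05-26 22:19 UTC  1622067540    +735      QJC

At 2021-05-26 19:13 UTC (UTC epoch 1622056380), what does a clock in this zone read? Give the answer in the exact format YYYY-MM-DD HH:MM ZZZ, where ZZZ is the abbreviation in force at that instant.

Query: 2021-05-26 19:13 UTC
Rule 1/2 (NXT, +11:45): 2021-02-21 16:29 UTC ≤ query < 2021-05-26 22:19 UTC
19·60 + 13 + 705 = 1858 min
1858 = 1·1440 + 418; 418 = 6·60 + 58 → 06:58, 2021-05-26 + 1 day = 2021-05-27
→ 2021-05-27 06:58 NXT

2021-05-27 06:58 NXT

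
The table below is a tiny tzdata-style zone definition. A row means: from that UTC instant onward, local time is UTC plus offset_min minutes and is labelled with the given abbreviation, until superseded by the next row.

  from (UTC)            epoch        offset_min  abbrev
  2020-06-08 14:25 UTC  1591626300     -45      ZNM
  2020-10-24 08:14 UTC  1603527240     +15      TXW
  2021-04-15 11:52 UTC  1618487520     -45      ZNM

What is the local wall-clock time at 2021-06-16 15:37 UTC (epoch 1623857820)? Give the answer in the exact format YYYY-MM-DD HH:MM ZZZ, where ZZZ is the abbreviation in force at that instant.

2021-06-16 14:52 ZNM

Query: 2021-06-16 15:37 UTC
Rule 3/3 (ZNM, -00:45): 2021-04-15 11:52 UTC ≤ query < +∞
15·60 + 37 - 45 = 892 min
892 = 0·1440 + 892; 892 = 14·60 + 52 → 14:52, same day
→ 2021-06-16 14:52 ZNM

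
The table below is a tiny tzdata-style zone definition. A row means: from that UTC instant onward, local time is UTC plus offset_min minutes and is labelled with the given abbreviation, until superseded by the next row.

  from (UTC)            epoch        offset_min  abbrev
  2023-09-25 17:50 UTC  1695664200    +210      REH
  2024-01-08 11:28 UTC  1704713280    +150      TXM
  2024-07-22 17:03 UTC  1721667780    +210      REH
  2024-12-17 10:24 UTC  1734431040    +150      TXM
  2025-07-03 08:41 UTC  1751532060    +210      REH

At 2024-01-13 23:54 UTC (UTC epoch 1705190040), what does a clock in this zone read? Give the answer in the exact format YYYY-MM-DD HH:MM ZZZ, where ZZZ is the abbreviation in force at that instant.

Query: 2024-01-13 23:54 UTC
Rule 2/5 (TXM, +02:30): 2024-01-08 11:28 UTC ≤ query < 2024-07-22 17:03 UTC
23·60 + 54 + 150 = 1584 min
1584 = 1·1440 + 144; 144 = 2·60 + 24 → 02:24, 2024-01-13 + 1 day = 2024-01-14
→ 2024-01-14 02:24 TXM

2024-01-14 02:24 TXM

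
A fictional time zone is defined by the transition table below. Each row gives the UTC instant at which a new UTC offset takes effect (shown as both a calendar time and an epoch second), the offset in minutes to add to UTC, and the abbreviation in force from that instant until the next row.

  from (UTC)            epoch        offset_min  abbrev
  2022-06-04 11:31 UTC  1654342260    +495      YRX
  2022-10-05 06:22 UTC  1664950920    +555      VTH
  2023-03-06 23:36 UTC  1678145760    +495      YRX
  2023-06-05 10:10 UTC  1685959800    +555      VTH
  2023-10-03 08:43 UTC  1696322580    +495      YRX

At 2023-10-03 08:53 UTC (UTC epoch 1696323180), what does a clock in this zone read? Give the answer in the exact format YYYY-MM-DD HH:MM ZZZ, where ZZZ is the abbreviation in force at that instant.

2023-10-03 17:08 YRX

Query: 2023-10-03 08:53 UTC
Rule 5/5 (YRX, +08:15): 2023-10-03 08:43 UTC ≤ query < +∞
8·60 + 53 + 495 = 1028 min
1028 = 0·1440 + 1028; 1028 = 17·60 + 8 → 17:08, same day
→ 2023-10-03 17:08 YRX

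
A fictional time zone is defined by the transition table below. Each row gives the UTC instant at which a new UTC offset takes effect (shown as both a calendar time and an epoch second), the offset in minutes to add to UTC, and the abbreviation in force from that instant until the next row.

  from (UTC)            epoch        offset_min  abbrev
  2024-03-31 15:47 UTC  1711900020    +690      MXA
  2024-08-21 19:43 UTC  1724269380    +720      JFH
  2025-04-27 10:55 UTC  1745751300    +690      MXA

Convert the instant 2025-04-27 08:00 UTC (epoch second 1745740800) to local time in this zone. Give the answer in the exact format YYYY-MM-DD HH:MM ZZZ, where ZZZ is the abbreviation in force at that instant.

Query: 2025-04-27 08:00 UTC
Rule 2/3 (JFH, +12:00): 2024-08-21 19:43 UTC ≤ query < 2025-04-27 10:55 UTC
8·60 + 0 + 720 = 1200 min
1200 = 0·1440 + 1200; 1200 = 20·60 + 0 → 20:00, same day
→ 2025-04-27 20:00 JFH

2025-04-27 20:00 JFH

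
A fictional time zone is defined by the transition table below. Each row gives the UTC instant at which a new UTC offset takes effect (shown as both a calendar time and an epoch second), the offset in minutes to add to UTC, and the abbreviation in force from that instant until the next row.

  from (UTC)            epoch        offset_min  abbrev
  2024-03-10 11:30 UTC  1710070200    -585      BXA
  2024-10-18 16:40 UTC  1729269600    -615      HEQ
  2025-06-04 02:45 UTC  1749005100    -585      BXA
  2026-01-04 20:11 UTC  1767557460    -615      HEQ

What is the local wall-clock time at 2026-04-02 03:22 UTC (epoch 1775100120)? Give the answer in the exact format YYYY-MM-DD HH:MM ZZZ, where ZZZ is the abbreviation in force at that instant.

2026-04-01 17:07 HEQ

Query: 2026-04-02 03:22 UTC
Rule 4/4 (HEQ, -10:15): 2026-01-04 20:11 UTC ≤ query < +∞
3·60 + 22 - 615 = -413 min
-413 = -1·1440 + 1027; 1027 = 17·60 + 7 → 17:07, 2026-04-02 - 1 day = 2026-04-01
→ 2026-04-01 17:07 HEQ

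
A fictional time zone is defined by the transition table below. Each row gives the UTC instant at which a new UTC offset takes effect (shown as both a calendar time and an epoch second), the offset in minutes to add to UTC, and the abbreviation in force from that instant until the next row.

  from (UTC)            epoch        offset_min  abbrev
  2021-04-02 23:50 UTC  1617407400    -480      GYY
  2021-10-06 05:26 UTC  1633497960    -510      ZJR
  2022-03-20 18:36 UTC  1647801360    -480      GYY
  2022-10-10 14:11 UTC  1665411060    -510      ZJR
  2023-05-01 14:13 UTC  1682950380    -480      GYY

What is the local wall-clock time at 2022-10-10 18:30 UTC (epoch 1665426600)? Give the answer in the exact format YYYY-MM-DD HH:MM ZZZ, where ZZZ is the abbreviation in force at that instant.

2022-10-10 10:00 ZJR

Query: 2022-10-10 18:30 UTC
Rule 4/5 (ZJR, -08:30): 2022-10-10 14:11 UTC ≤ query < 2023-05-01 14:13 UTC
18·60 + 30 - 510 = 600 min
600 = 0·1440 + 600; 600 = 10·60 + 0 → 10:00, same day
→ 2022-10-10 10:00 ZJR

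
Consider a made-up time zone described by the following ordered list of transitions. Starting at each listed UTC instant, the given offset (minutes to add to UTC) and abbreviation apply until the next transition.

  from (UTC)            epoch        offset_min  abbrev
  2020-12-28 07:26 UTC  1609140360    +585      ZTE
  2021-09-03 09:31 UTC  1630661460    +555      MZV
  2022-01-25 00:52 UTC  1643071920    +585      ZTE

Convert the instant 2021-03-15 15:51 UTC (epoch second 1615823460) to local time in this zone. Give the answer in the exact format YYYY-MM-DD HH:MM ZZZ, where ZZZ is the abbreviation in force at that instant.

2021-03-16 01:36 ZTE

Query: 2021-03-15 15:51 UTC
Rule 1/3 (ZTE, +09:45): 2020-12-28 07:26 UTC ≤ query < 2021-09-03 09:31 UTC
15·60 + 51 + 585 = 1536 min
1536 = 1·1440 + 96; 96 = 1·60 + 36 → 01:36, 2021-03-15 + 1 day = 2021-03-16
→ 2021-03-16 01:36 ZTE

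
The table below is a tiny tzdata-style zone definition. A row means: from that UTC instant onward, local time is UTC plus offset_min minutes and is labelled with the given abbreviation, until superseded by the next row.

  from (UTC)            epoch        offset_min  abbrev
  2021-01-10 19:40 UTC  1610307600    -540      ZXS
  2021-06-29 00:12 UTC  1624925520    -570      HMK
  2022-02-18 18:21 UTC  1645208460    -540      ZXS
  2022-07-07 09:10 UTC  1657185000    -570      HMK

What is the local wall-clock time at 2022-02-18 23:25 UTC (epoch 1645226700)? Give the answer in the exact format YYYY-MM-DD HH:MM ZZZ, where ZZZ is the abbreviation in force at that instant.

2022-02-18 14:25 ZXS

Query: 2022-02-18 23:25 UTC
Rule 3/4 (ZXS, -09:00): 2022-02-18 18:21 UTC ≤ query < 2022-07-07 09:10 UTC
23·60 + 25 - 540 = 865 min
865 = 0·1440 + 865; 865 = 14·60 + 25 → 14:25, same day
→ 2022-02-18 14:25 ZXS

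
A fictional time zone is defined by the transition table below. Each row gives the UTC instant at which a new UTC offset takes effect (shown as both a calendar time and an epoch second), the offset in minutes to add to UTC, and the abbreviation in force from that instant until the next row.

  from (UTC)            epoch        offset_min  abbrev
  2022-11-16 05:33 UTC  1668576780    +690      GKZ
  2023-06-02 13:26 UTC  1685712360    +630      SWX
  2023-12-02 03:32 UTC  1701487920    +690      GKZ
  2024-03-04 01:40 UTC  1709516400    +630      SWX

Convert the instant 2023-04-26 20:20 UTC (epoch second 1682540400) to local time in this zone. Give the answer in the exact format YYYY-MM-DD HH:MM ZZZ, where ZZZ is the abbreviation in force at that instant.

Query: 2023-04-26 20:20 UTC
Rule 1/4 (GKZ, +11:30): 2022-11-16 05:33 UTC ≤ query < 2023-06-02 13:26 UTC
20·60 + 20 + 690 = 1910 min
1910 = 1·1440 + 470; 470 = 7·60 + 50 → 07:50, 2023-04-26 + 1 day = 2023-04-27
→ 2023-04-27 07:50 GKZ

2023-04-27 07:50 GKZ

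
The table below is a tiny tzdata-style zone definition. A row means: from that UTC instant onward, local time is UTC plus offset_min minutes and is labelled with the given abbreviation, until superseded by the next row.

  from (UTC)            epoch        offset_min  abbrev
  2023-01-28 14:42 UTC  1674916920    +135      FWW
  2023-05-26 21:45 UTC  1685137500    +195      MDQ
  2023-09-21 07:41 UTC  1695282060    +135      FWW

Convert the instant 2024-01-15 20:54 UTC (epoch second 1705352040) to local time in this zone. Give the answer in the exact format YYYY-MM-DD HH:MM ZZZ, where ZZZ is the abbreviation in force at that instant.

Query: 2024-01-15 20:54 UTC
Rule 3/3 (FWW, +02:15): 2023-09-21 07:41 UTC ≤ query < +∞
20·60 + 54 + 135 = 1389 min
1389 = 0·1440 + 1389; 1389 = 23·60 + 9 → 23:09, same day
→ 2024-01-15 23:09 FWW

2024-01-15 23:09 FWW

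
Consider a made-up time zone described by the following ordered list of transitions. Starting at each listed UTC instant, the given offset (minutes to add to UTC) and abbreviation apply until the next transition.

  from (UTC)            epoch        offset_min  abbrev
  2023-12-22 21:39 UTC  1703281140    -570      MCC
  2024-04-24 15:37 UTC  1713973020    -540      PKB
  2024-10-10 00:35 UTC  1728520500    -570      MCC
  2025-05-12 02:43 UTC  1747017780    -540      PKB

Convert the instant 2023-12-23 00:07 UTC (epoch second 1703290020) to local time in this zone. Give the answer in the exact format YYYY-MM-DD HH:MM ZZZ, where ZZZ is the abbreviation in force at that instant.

2023-12-22 14:37 MCC

Query: 2023-12-23 00:07 UTC
Rule 1/4 (MCC, -09:30): 2023-12-22 21:39 UTC ≤ query < 2024-04-24 15:37 UTC
0·60 + 7 - 570 = -563 min
-563 = -1·1440 + 877; 877 = 14·60 + 37 → 14:37, 2023-12-23 - 1 day = 2023-12-22
→ 2023-12-22 14:37 MCC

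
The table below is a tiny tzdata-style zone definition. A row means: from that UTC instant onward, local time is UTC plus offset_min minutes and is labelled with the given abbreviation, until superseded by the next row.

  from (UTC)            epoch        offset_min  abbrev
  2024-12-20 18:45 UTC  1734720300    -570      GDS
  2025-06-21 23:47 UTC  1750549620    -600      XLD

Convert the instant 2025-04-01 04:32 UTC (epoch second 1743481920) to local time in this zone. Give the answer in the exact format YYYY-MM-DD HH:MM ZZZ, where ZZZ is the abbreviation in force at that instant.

Query: 2025-04-01 04:32 UTC
Rule 1/2 (GDS, -09:30): 2024-12-20 18:45 UTC ≤ query < 2025-06-21 23:47 UTC
4·60 + 32 - 570 = -298 min
-298 = -1·1440 + 1142; 1142 = 19·60 + 2 → 19:02, 2025-04-01 - 1 day = 2025-03-31
→ 2025-03-31 19:02 GDS

2025-03-31 19:02 GDS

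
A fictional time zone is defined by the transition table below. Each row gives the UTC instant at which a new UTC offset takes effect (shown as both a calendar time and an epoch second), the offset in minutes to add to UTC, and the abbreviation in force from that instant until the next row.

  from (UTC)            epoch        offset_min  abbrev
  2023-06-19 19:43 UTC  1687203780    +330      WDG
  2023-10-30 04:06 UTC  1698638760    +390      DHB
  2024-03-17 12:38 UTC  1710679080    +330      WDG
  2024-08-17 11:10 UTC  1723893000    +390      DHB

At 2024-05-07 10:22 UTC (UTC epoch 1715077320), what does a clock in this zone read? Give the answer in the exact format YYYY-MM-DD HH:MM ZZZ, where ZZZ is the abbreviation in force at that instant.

2024-05-07 15:52 WDG

Query: 2024-05-07 10:22 UTC
Rule 3/4 (WDG, +05:30): 2024-03-17 12:38 UTC ≤ query < 2024-08-17 11:10 UTC
10·60 + 22 + 330 = 952 min
952 = 0·1440 + 952; 952 = 15·60 + 52 → 15:52, same day
→ 2024-05-07 15:52 WDG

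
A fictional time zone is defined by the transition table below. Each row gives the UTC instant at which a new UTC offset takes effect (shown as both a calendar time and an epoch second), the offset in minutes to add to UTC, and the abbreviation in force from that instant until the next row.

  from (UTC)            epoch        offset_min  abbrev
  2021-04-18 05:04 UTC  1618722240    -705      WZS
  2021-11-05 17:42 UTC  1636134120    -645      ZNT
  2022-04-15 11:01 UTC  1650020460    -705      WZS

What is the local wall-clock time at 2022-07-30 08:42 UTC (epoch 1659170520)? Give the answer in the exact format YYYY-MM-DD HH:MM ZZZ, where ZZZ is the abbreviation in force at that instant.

Query: 2022-07-30 08:42 UTC
Rule 3/3 (WZS, -11:45): 2022-04-15 11:01 UTC ≤ query < +∞
8·60 + 42 - 705 = -183 min
-183 = -1·1440 + 1257; 1257 = 20·60 + 57 → 20:57, 2022-07-30 - 1 day = 2022-07-29
→ 2022-07-29 20:57 WZS

2022-07-29 20:57 WZS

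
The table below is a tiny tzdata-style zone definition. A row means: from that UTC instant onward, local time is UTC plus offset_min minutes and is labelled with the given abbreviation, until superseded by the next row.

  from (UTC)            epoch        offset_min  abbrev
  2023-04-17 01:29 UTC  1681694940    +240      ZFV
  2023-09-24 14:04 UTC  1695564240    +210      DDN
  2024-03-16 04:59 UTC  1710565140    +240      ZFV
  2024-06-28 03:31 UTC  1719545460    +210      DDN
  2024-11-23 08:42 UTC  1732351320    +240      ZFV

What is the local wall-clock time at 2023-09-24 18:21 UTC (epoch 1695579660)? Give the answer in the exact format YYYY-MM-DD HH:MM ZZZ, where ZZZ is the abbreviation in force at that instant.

2023-09-24 21:51 DDN

Query: 2023-09-24 18:21 UTC
Rule 2/5 (DDN, +03:30): 2023-09-24 14:04 UTC ≤ query < 2024-03-16 04:59 UTC
18·60 + 21 + 210 = 1311 min
1311 = 0·1440 + 1311; 1311 = 21·60 + 51 → 21:51, same day
→ 2023-09-24 21:51 DDN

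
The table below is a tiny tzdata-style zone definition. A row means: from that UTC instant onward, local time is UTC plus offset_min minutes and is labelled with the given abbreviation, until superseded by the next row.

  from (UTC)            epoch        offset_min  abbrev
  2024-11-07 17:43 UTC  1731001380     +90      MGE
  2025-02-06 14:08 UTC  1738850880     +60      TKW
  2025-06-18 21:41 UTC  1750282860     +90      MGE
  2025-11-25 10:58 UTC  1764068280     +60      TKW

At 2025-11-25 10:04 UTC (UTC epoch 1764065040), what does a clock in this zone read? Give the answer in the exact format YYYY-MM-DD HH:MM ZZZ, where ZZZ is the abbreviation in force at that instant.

Query: 2025-11-25 10:04 UTC
Rule 3/4 (MGE, +01:30): 2025-06-18 21:41 UTC ≤ query < 2025-11-25 10:58 UTC
10·60 + 4 + 90 = 694 min
694 = 0·1440 + 694; 694 = 11·60 + 34 → 11:34, same day
→ 2025-11-25 11:34 MGE

2025-11-25 11:34 MGE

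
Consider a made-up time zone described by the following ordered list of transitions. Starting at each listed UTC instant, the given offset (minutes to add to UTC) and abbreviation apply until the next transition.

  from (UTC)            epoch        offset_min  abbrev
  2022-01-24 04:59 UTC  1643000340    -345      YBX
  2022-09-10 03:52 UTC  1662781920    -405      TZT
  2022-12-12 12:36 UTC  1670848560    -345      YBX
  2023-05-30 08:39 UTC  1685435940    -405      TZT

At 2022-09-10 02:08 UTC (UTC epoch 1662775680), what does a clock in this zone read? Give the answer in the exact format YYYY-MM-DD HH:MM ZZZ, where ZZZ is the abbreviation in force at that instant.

2022-09-09 20:23 YBX

Query: 2022-09-10 02:08 UTC
Rule 1/4 (YBX, -05:45): 2022-01-24 04:59 UTC ≤ query < 2022-09-10 03:52 UTC
2·60 + 8 - 345 = -217 min
-217 = -1·1440 + 1223; 1223 = 20·60 + 23 → 20:23, 2022-09-10 - 1 day = 2022-09-09
→ 2022-09-09 20:23 YBX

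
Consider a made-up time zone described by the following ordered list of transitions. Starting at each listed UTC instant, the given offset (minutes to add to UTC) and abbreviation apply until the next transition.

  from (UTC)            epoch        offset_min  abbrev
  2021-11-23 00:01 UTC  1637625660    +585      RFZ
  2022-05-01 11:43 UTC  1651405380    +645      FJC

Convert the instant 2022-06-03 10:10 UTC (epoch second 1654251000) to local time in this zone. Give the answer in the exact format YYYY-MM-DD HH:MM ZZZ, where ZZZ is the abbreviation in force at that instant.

2022-06-03 20:55 FJC

Query: 2022-06-03 10:10 UTC
Rule 2/2 (FJC, +10:45): 2022-05-01 11:43 UTC ≤ query < +∞
10·60 + 10 + 645 = 1255 min
1255 = 0·1440 + 1255; 1255 = 20·60 + 55 → 20:55, same day
→ 2022-06-03 20:55 FJC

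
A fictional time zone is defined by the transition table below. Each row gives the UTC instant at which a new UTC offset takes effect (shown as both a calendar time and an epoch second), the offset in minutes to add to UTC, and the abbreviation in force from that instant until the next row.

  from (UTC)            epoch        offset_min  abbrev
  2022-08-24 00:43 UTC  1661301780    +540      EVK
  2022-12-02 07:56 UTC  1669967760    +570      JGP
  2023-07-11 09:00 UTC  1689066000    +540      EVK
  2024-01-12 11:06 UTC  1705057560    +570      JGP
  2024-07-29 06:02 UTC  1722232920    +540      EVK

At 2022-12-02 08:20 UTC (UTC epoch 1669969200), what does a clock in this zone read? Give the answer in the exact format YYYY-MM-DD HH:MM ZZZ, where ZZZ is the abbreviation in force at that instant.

Query: 2022-12-02 08:20 UTC
Rule 2/5 (JGP, +09:30): 2022-12-02 07:56 UTC ≤ query < 2023-07-11 09:00 UTC
8·60 + 20 + 570 = 1070 min
1070 = 0·1440 + 1070; 1070 = 17·60 + 50 → 17:50, same day
→ 2022-12-02 17:50 JGP

2022-12-02 17:50 JGP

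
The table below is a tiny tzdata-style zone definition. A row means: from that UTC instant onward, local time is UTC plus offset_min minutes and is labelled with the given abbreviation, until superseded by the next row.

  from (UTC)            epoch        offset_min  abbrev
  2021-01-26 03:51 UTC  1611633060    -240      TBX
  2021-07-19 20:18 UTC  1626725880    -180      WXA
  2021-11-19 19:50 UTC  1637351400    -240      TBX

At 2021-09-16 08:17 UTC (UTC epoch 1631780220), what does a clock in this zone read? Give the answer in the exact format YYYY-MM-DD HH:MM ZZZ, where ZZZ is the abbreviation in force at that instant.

Query: 2021-09-16 08:17 UTC
Rule 2/3 (WXA, -03:00): 2021-07-19 20:18 UTC ≤ query < 2021-11-19 19:50 UTC
8·60 + 17 - 180 = 317 min
317 = 0·1440 + 317; 317 = 5·60 + 17 → 05:17, same day
→ 2021-09-16 05:17 WXA

2021-09-16 05:17 WXA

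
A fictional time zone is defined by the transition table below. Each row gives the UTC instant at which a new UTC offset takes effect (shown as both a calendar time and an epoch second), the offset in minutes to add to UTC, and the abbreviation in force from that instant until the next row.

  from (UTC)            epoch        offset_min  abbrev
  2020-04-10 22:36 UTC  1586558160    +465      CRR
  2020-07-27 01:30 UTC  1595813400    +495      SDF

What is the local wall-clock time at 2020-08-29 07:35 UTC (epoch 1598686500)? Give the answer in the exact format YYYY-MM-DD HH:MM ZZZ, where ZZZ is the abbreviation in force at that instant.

2020-08-29 15:50 SDF

Query: 2020-08-29 07:35 UTC
Rule 2/2 (SDF, +08:15): 2020-07-27 01:30 UTC ≤ query < +∞
7·60 + 35 + 495 = 950 min
950 = 0·1440 + 950; 950 = 15·60 + 50 → 15:50, same day
→ 2020-08-29 15:50 SDF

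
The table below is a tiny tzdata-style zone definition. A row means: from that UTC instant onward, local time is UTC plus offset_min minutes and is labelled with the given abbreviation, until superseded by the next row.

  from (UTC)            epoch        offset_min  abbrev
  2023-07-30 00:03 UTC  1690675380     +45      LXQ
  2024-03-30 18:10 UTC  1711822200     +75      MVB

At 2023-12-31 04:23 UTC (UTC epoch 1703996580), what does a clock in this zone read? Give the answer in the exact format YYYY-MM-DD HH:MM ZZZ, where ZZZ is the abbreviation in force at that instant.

2023-12-31 05:08 LXQ

Query: 2023-12-31 04:23 UTC
Rule 1/2 (LXQ, +00:45): 2023-07-30 00:03 UTC ≤ query < 2024-03-30 18:10 UTC
4·60 + 23 + 45 = 308 min
308 = 0·1440 + 308; 308 = 5·60 + 8 → 05:08, same day
→ 2023-12-31 05:08 LXQ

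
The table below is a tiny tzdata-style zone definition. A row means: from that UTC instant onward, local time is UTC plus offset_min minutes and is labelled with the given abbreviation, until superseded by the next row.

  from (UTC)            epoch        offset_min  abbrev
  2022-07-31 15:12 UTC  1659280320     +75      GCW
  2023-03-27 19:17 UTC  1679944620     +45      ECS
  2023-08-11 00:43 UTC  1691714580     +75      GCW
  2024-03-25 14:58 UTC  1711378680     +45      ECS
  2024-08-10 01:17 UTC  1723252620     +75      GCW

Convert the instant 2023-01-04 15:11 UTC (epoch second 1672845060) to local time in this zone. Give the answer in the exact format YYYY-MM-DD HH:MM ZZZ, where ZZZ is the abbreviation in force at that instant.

2023-01-04 16:26 GCW

Query: 2023-01-04 15:11 UTC
Rule 1/5 (GCW, +01:15): 2022-07-31 15:12 UTC ≤ query < 2023-03-27 19:17 UTC
15·60 + 11 + 75 = 986 min
986 = 0·1440 + 986; 986 = 16·60 + 26 → 16:26, same day
→ 2023-01-04 16:26 GCW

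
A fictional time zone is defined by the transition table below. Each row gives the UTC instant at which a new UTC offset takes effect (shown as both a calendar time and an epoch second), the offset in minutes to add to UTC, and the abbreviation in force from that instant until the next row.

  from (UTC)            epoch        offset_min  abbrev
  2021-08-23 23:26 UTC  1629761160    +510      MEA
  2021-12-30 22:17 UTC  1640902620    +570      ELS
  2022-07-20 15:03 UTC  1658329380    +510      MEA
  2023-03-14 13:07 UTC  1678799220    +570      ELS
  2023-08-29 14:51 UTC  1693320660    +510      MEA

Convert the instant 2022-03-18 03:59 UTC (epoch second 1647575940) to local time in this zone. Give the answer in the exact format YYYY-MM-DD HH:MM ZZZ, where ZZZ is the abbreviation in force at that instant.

2022-03-18 13:29 ELS

Query: 2022-03-18 03:59 UTC
Rule 2/5 (ELS, +09:30): 2021-12-30 22:17 UTC ≤ query < 2022-07-20 15:03 UTC
3·60 + 59 + 570 = 809 min
809 = 0·1440 + 809; 809 = 13·60 + 29 → 13:29, same day
→ 2022-03-18 13:29 ELS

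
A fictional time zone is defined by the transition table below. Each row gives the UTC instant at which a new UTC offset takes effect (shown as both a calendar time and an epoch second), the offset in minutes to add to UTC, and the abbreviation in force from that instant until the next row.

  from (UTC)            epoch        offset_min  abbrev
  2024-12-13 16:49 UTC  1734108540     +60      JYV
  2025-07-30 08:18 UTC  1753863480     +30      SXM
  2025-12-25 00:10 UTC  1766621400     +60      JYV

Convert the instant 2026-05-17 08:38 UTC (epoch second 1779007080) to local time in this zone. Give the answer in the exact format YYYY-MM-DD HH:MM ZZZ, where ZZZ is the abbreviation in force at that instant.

2026-05-17 09:38 JYV

Query: 2026-05-17 08:38 UTC
Rule 3/3 (JYV, +01:00): 2025-12-25 00:10 UTC ≤ query < +∞
8·60 + 38 + 60 = 578 min
578 = 0·1440 + 578; 578 = 9·60 + 38 → 09:38, same day
→ 2026-05-17 09:38 JYV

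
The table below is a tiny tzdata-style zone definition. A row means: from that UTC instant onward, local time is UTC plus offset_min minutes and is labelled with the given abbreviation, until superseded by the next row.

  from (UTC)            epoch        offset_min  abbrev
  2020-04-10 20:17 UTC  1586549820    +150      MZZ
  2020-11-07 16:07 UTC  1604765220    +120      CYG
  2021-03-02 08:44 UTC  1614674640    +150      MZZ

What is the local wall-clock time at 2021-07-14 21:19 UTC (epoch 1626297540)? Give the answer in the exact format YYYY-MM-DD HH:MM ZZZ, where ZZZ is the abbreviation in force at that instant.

Query: 2021-07-14 21:19 UTC
Rule 3/3 (MZZ, +02:30): 2021-03-02 08:44 UTC ≤ query < +∞
21·60 + 19 + 150 = 1429 min
1429 = 0·1440 + 1429; 1429 = 23·60 + 49 → 23:49, same day
→ 2021-07-14 23:49 MZZ

2021-07-14 23:49 MZZ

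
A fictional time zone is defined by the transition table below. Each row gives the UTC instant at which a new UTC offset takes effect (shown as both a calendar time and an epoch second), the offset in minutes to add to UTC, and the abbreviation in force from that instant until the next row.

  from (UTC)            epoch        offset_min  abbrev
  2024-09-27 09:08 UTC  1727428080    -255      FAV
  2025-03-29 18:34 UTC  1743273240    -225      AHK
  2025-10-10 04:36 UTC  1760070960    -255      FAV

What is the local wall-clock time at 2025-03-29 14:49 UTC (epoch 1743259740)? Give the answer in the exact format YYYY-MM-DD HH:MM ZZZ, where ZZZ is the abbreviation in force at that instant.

2025-03-29 10:34 FAV

Query: 2025-03-29 14:49 UTC
Rule 1/3 (FAV, -04:15): 2024-09-27 09:08 UTC ≤ query < 2025-03-29 18:34 UTC
14·60 + 49 - 255 = 634 min
634 = 0·1440 + 634; 634 = 10·60 + 34 → 10:34, same day
→ 2025-03-29 10:34 FAV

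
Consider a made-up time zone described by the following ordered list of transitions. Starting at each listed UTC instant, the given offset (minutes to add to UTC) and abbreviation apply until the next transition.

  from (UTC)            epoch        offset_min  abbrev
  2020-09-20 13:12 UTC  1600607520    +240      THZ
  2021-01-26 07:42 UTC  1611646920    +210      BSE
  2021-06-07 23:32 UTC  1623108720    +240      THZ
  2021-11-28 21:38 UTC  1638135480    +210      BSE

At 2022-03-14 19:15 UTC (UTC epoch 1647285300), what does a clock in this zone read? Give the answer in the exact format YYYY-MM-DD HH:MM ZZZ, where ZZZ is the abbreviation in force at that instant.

Query: 2022-03-14 19:15 UTC
Rule 4/4 (BSE, +03:30): 2021-11-28 21:38 UTC ≤ query < +∞
19·60 + 15 + 210 = 1365 min
1365 = 0·1440 + 1365; 1365 = 22·60 + 45 → 22:45, same day
→ 2022-03-14 22:45 BSE

2022-03-14 22:45 BSE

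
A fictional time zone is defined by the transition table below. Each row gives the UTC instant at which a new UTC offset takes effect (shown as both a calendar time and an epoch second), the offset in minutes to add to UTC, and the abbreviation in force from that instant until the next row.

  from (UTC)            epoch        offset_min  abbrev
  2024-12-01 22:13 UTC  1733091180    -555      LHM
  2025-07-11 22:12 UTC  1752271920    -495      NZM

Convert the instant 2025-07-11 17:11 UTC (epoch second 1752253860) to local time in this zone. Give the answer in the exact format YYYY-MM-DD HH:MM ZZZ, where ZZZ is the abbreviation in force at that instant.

2025-07-11 07:56 LHM

Query: 2025-07-11 17:11 UTC
Rule 1/2 (LHM, -09:15): 2024-12-01 22:13 UTC ≤ query < 2025-07-11 22:12 UTC
17·60 + 11 - 555 = 476 min
476 = 0·1440 + 476; 476 = 7·60 + 56 → 07:56, same day
→ 2025-07-11 07:56 LHM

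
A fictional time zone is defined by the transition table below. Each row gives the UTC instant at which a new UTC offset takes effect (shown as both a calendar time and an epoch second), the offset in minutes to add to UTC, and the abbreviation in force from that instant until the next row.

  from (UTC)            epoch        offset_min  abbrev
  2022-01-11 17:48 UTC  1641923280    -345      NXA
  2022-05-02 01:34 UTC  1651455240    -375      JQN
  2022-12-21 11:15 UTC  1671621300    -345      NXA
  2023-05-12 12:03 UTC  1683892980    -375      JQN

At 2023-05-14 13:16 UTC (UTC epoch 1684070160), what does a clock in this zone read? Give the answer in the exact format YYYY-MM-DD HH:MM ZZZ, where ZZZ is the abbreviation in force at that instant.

2023-05-14 07:01 JQN

Query: 2023-05-14 13:16 UTC
Rule 4/4 (JQN, -06:15): 2023-05-12 12:03 UTC ≤ query < +∞
13·60 + 16 - 375 = 421 min
421 = 0·1440 + 421; 421 = 7·60 + 1 → 07:01, same day
→ 2023-05-14 07:01 JQN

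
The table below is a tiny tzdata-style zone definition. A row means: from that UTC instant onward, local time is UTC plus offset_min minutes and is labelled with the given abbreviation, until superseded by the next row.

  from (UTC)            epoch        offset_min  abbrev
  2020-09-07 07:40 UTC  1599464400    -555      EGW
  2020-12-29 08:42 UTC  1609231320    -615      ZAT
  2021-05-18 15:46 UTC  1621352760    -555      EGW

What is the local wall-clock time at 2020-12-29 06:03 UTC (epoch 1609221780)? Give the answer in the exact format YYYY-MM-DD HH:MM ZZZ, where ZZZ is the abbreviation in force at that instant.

Query: 2020-12-29 06:03 UTC
Rule 1/3 (EGW, -09:15): 2020-09-07 07:40 UTC ≤ query < 2020-12-29 08:42 UTC
6·60 + 3 - 555 = -192 min
-192 = -1·1440 + 1248; 1248 = 20·60 + 48 → 20:48, 2020-12-29 - 1 day = 2020-12-28
→ 2020-12-28 20:48 EGW

2020-12-28 20:48 EGW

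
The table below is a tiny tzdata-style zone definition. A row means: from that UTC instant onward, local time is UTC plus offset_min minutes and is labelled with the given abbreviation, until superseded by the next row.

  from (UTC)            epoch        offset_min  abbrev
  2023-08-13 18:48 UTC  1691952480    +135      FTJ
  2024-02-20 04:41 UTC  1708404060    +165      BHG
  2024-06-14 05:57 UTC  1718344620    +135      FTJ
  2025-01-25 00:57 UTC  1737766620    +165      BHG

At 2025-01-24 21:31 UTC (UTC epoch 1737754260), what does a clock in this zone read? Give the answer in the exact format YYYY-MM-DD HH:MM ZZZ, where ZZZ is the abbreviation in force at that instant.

2025-01-24 23:46 FTJ

Query: 2025-01-24 21:31 UTC
Rule 3/4 (FTJ, +02:15): 2024-06-14 05:57 UTC ≤ query < 2025-01-25 00:57 UTC
21·60 + 31 + 135 = 1426 min
1426 = 0·1440 + 1426; 1426 = 23·60 + 46 → 23:46, same day
→ 2025-01-24 23:46 FTJ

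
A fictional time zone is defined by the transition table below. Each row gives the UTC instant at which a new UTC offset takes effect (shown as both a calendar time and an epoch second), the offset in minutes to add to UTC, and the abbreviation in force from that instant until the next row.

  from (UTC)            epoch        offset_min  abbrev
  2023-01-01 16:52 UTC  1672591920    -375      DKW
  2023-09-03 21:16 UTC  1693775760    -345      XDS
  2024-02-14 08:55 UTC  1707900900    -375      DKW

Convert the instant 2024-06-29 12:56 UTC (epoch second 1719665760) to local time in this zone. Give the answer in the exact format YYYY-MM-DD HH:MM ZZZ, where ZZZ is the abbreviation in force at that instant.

2024-06-29 06:41 DKW

Query: 2024-06-29 12:56 UTC
Rule 3/3 (DKW, -06:15): 2024-02-14 08:55 UTC ≤ query < +∞
12·60 + 56 - 375 = 401 min
401 = 0·1440 + 401; 401 = 6·60 + 41 → 06:41, same day
→ 2024-06-29 06:41 DKW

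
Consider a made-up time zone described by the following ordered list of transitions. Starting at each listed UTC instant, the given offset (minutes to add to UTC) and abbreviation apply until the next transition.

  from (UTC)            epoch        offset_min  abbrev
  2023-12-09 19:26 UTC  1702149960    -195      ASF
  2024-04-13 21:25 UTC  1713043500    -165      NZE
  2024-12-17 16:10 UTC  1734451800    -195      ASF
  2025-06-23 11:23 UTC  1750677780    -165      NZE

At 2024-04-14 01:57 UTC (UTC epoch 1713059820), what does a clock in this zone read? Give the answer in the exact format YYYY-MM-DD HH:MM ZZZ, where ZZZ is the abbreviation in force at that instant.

2024-04-13 23:12 NZE

Query: 2024-04-14 01:57 UTC
Rule 2/4 (NZE, -02:45): 2024-04-13 21:25 UTC ≤ query < 2024-12-17 16:10 UTC
1·60 + 57 - 165 = -48 min
-48 = -1·1440 + 1392; 1392 = 23·60 + 12 → 23:12, 2024-04-14 - 1 day = 2024-04-13
→ 2024-04-13 23:12 NZE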